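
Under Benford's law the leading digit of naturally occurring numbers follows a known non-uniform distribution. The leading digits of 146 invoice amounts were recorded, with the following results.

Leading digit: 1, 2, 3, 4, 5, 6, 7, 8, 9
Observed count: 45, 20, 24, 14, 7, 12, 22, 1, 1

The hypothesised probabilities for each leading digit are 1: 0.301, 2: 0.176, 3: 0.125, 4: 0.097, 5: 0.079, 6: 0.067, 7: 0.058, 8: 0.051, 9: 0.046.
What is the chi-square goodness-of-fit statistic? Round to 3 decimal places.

37.456

Expected counts E_i = n·p_i: 146×0.301 = 43.946, 146×0.176 = 25.696, 146×0.125 = 18.25, 146×0.097 = 14.162, 146×0.079 = 11.534, 146×0.067 = 9.782, 146×0.058 = 8.468, 146×0.051 = 7.446, 146×0.046 = 6.716.
χ² = (45−43.946)²/43.946 + (20−25.696)²/25.696 + (24−18.25)²/18.25 + (14−14.162)²/14.162 + (7−11.534)²/11.534 + (12−9.782)²/9.782 + (22−8.468)²/8.468 + (1−7.446)²/7.446 + (1−6.716)²/6.716
   = 0.0253 + 1.2626 + 1.8116 + 0.0019 + 1.7823 + 0.5029 + 21.6244 + 5.5803 + 4.8649
Sum = 37.456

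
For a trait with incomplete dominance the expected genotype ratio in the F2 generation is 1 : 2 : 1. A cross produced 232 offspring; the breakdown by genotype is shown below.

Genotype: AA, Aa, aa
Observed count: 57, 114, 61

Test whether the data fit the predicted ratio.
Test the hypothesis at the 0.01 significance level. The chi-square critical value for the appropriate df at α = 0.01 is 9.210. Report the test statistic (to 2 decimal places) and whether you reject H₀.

Ratio total = 4. Expected counts: 232×1/4 = 58, 232×2/4 = 116, 232×1/4 = 58.
χ² = (57−58)²/58 + (114−116)²/116 + (61−58)²/58
   = 0.017 + 0.034 + 0.155
Sum = 0.21
df = 2. Since 0.21 < 9.210, we do not reject H₀.

0.21; do not reject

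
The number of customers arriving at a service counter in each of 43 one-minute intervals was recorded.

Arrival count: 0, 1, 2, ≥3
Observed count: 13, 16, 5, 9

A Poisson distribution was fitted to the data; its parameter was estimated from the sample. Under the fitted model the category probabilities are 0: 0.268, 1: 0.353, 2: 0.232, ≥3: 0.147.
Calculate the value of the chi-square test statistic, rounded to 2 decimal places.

Expected counts E_i = n·p_i: 43×0.268 = 11.524, 43×0.353 = 15.179, 43×0.232 = 9.976, 43×0.147 = 6.321.
cat         O        E   (O−E)²/E
0          13   11.524      0.189
1          16   15.179      0.044
2           5    9.976      2.482
≥3          9    6.321      1.135
Sum = 3.85

3.85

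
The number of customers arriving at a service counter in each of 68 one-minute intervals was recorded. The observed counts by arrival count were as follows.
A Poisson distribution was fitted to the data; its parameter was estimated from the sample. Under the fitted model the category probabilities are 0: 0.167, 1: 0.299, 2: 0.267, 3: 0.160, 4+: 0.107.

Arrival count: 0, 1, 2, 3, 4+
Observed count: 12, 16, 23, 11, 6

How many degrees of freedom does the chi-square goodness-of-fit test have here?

3

There are k = 5 categories and 1 parameter estimated from the data, so df = 5 − 1 − 1 = 3.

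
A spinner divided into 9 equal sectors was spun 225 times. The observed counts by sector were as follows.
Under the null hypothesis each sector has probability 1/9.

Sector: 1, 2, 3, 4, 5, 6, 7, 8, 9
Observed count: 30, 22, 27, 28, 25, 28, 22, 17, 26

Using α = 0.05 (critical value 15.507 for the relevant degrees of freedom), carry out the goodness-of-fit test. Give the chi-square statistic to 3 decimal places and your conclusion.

5.200; do not reject

Under H₀ each category has probability 1/9, so each expected count is 225/9 = 25.
χ² = (30−25)²/25 + (22−25)²/25 + (27−25)²/25 + (28−25)²/25 + (25−25)²/25 + (28−25)²/25 + (22−25)²/25 + (17−25)²/25 + (26−25)²/25
   = 1.0000 + 0.3600 + 0.1600 + 0.3600 + 0.0000 + 0.3600 + 0.3600 + 2.5600 + 0.0400
Sum = 5.200
df = 8. Since 5.200 < 15.507, we do not reject H₀.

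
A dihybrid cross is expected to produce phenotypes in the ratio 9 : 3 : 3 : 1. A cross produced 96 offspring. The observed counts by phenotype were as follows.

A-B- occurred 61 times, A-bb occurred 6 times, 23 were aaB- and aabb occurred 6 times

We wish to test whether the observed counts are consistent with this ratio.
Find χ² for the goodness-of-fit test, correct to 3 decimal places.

Ratio total = 16. Expected counts: 96×9/16 = 54, 96×3/16 = 18, 96×3/16 = 18, 96×1/16 = 6.
cat         O        E   (O−E)²/E
A-B-       61       54     0.9074
A-bb        6       18     8.0000
aaB-       23       18     1.3889
aabb        6        6     0.0000
Sum = 10.296

10.296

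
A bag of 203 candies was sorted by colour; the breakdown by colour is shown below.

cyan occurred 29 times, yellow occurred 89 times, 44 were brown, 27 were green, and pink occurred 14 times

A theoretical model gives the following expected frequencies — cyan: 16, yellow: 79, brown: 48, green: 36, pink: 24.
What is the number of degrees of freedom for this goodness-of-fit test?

4

There are k = 5 categories and no parameters were estimated from the data, so df = 5 − 1 = 4.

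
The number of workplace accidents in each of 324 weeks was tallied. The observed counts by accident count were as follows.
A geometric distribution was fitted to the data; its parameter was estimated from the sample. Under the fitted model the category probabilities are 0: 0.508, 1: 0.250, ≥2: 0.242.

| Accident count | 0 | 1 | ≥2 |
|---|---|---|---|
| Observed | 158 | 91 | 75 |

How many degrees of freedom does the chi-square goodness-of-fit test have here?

There are k = 3 categories and 1 parameter estimated from the data, so df = 3 − 1 − 1 = 1.

1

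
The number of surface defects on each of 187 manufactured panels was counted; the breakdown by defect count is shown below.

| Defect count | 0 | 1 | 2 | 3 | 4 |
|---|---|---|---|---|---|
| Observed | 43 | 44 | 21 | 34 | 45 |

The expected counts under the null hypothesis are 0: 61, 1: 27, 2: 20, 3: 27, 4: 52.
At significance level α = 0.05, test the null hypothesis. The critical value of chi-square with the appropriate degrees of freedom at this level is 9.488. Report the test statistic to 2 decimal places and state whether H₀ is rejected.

0: (43 − 61)²/61 = 324/61 = 5.311
1: (44 − 27)²/27 = 289/27 = 10.704
2: (21 − 20)²/20 = 1/20 = 0.050
3: (34 − 27)²/27 = 49/27 = 1.815
4: (45 − 52)²/52 = 49/52 = 0.942
Sum = 18.82
df = 4. Since 18.82 > 9.488, we reject H₀.

18.82; reject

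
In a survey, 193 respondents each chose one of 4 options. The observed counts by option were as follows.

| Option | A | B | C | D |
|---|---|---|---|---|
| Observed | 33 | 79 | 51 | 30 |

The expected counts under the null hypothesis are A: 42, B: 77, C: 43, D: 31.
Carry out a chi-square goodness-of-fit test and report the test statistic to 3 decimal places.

χ² = (33−42)²/42 + (79−77)²/77 + (51−43)²/43 + (30−31)²/31
   = 1.9286 + 0.0519 + 1.4884 + 0.0323
Sum = 3.501

3.501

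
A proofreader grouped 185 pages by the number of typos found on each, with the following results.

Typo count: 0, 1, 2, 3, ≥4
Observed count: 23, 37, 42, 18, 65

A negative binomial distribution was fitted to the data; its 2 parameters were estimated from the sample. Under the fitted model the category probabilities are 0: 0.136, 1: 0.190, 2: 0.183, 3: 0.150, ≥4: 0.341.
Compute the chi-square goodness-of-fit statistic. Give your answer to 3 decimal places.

5.726

Expected counts E_i = n·p_i: 185×0.136 = 25.16, 185×0.190 = 35.15, 185×0.183 = 33.855, 185×0.150 = 27.75, 185×0.341 = 63.085.
cat         O        E   (O−E)²/E
0          23    25.16     0.1854
1          37    35.15     0.0974
2          42   33.855     1.9596
3          18    27.75     3.4257
≥4         65   63.085     0.0581
Sum = 5.726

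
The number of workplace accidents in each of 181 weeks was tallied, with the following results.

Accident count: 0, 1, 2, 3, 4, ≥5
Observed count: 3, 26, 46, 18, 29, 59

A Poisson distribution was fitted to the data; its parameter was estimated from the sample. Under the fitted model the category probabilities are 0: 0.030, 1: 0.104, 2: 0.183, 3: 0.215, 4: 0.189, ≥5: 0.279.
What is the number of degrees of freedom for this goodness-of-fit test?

There are k = 6 categories and 1 parameter estimated from the data, so df = 6 − 1 − 1 = 4.

4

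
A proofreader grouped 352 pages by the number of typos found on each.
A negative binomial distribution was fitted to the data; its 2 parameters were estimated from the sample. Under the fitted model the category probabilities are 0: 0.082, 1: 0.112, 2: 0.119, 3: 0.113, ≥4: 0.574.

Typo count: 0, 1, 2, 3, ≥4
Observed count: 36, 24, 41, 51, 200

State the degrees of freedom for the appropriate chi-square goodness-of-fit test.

2

There are k = 5 categories and 2 parameters estimated from the data, so df = 5 − 1 − 2 = 2.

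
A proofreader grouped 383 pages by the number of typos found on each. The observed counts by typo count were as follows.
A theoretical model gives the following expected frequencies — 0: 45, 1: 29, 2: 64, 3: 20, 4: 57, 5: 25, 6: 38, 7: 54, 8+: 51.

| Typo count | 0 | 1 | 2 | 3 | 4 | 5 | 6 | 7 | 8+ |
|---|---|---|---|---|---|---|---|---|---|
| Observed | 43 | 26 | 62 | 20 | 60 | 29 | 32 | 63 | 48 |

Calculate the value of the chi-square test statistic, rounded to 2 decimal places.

0: (43 − 45)²/45 = 4/45 = 0.089
1: (26 − 29)²/29 = 9/29 = 0.310
2: (62 − 64)²/64 = 4/64 = 0.063
3: (20 − 20)²/20 = 0/20 = 0.000
4: (60 − 57)²/57 = 9/57 = 0.158
5: (29 − 25)²/25 = 16/25 = 0.640
6: (32 − 38)²/38 = 36/38 = 0.947
7: (63 − 54)²/54 = 81/54 = 1.500
8+: (48 − 51)²/51 = 9/51 = 0.176
Sum = 3.88

3.88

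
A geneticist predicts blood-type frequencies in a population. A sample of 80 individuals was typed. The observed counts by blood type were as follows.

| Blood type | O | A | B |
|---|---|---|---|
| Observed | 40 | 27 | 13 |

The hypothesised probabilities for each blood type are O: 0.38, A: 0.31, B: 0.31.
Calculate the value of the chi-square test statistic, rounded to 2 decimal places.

Expected counts E_i = n·p_i: 80×0.38 = 30.4, 80×0.31 = 24.8, 80×0.31 = 24.8.
χ² = (40−30.4)²/30.4 + (27−24.8)²/24.8 + (13−24.8)²/24.8
   = 3.032 + 0.195 + 5.615
Sum = 8.84

8.84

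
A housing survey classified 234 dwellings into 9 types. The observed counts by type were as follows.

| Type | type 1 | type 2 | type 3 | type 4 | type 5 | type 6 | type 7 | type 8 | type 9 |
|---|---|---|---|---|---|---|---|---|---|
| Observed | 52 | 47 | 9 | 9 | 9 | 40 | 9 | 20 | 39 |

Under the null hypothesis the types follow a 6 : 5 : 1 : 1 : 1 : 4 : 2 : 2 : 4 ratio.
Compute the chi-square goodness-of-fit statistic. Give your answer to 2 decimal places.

Ratio total = 26. Expected counts: 234×6/26 = 54, 234×5/26 = 45, 234×1/26 = 9, 234×1/26 = 9, 234×1/26 = 9, 234×4/26 = 36, 234×2/26 = 18, 234×2/26 = 18, 234×4/26 = 36.
cat         O        E   (O−E)²/E
type 1     52       54      0.074
type 2     47       45      0.089
type 3      9        9      0.000
type 4      9        9      0.000
type 5      9        9      0.000
type 6     40       36      0.444
type 7      9       18      4.500
type 8     20       18      0.222
type 9     39       36      0.250
Sum = 5.58

5.58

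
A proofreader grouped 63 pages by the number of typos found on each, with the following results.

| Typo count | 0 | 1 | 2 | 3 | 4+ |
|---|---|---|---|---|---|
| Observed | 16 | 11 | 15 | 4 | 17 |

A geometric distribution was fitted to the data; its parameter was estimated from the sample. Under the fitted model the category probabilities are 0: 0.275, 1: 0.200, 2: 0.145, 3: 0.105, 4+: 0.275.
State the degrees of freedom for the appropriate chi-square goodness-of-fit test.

There are k = 5 categories and 1 parameter estimated from the data, so df = 5 − 1 − 1 = 3.

3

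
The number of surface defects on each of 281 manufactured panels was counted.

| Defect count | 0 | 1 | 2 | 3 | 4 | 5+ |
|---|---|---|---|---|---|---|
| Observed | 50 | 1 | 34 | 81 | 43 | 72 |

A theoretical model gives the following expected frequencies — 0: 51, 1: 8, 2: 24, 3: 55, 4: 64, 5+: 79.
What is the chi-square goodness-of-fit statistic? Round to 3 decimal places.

0: (50 − 51)²/51 = 1/51 = 0.0196
1: (1 − 8)²/8 = 49/8 = 6.1250
2: (34 − 24)²/24 = 100/24 = 4.1667
3: (81 − 55)²/55 = 676/55 = 12.2909
4: (43 − 64)²/64 = 441/64 = 6.8906
5+: (72 − 79)²/79 = 49/79 = 0.6203
Sum = 30.113

30.113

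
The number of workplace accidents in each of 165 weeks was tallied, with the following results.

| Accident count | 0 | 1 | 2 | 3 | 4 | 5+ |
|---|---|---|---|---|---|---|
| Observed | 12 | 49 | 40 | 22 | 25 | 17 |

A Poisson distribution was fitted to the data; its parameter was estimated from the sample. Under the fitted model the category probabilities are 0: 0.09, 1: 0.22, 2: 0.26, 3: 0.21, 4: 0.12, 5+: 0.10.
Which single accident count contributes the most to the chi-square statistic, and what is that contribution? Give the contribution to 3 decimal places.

Expected counts E_i = n·p_i: 165×0.09 = 14.85, 165×0.22 = 36.3, 165×0.26 = 42.9, 165×0.21 = 34.65, 165×0.12 = 19.8, 165×0.10 = 16.5.
cat         O        E   (O−E)²/E
0          12    14.85     0.5470
1          49     36.3     4.4433
2          40     42.9     0.1960
3          22    34.65     4.6183
4          25     19.8     1.3657
5+         17     16.5     0.0152
The largest term is for 3: 4.618.

3, 4.618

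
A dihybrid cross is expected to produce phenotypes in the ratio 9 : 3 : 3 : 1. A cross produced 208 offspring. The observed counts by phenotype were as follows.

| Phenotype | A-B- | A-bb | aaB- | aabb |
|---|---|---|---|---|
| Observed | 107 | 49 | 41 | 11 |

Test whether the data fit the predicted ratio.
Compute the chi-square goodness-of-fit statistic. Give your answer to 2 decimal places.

Ratio total = 16. Expected counts: 208×9/16 = 117, 208×3/16 = 39, 208×3/16 = 39, 208×1/16 = 13.
A-B-: (107 − 117)²/117 = 100/117 = 0.855
A-bb: (49 − 39)²/39 = 100/39 = 2.564
aaB-: (41 − 39)²/39 = 4/39 = 0.103
aabb: (11 − 13)²/13 = 4/13 = 0.308
Sum = 3.83

3.83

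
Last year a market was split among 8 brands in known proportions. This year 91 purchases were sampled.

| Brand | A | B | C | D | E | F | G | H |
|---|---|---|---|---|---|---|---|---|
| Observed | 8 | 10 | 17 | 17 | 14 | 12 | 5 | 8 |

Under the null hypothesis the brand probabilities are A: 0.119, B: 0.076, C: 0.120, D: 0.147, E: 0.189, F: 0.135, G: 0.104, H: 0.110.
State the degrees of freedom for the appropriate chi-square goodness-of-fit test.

7

There are k = 8 categories and no parameters were estimated from the data, so df = 8 − 1 = 7.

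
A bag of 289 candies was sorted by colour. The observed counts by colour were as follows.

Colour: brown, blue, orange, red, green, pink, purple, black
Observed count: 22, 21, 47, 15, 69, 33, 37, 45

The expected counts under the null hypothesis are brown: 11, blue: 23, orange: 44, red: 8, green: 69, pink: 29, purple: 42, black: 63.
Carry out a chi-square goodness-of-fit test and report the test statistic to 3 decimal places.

23.793

cat         O        E   (O−E)²/E
brown      22       11    11.0000
blue       21       23     0.1739
orange     47       44     0.2045
red        15        8     6.1250
green      69       69     0.0000
pink       33       29     0.5517
purple     37       42     0.5952
black      45       63     5.1429
Sum = 23.793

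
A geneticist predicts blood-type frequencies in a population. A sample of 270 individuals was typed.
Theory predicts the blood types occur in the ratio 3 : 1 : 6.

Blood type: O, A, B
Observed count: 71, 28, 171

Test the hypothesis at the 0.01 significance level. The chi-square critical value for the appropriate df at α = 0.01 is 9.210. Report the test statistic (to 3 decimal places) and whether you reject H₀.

1.772; do not reject

Ratio total = 10. Expected counts: 270×3/10 = 81, 270×1/10 = 27, 270×6/10 = 162.
cat         O        E   (O−E)²/E
O          71       81     1.2346
A          28       27     0.0370
B         171      162     0.5000
Sum = 1.772
df = 2. Since 1.772 < 9.210, we do not reject H₀.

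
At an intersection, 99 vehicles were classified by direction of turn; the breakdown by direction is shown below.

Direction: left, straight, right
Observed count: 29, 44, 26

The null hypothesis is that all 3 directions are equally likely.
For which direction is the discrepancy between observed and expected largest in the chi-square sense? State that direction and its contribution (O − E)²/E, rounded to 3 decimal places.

Expected count for each of the 3 categories: 99/3 = 33.
χ² = (29−33)²/33 + (44−33)²/33 + (26−33)²/33
   = 0.4848 + 3.6667 + 1.4848
The largest term is for straight: 3.667.

straight, 3.667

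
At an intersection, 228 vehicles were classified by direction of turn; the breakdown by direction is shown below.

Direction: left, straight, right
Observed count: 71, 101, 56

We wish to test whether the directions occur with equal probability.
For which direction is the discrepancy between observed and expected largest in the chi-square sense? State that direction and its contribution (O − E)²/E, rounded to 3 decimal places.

straight, 8.224

Under H₀ each category has probability 1/3, so each expected count is 228/3 = 76.
cat           O        E   (O−E)²/E
left         71       76     0.3289
straight    101       76     8.2237
right        56       76     5.2632
The largest term is for straight: 8.224.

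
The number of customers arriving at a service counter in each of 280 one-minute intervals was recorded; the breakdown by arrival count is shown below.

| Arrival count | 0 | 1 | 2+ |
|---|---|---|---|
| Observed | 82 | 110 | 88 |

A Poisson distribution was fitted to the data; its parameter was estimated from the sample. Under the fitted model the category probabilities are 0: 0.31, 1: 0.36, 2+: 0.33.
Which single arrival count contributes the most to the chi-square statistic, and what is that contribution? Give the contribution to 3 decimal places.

1, 0.840

Expected counts E_i = n·p_i: 280×0.31 = 86.8, 280×0.36 = 100.8, 280×0.33 = 92.4.
cat         O        E   (O−E)²/E
0          82     86.8     0.2654
1         110    100.8     0.8397
2+         88     92.4     0.2095
The largest term is for 1: 0.840.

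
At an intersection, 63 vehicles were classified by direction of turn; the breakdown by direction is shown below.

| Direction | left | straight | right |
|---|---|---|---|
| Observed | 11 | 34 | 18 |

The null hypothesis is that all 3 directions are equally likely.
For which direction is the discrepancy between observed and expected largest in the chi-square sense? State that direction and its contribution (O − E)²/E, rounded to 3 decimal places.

Under H₀ each category has probability 1/3, so each expected count is 63/3 = 21.
cat           O        E   (O−E)²/E
left         11       21     4.7619
straight     34       21     8.0476
right        18       21     0.4286
The largest term is for straight: 8.048.

straight, 8.048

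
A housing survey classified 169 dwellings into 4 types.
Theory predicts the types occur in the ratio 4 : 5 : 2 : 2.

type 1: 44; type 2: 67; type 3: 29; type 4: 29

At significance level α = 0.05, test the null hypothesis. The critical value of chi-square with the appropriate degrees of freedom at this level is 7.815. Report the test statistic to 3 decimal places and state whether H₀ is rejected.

1.985; do not reject

Ratio total = 13. Expected counts: 169×4/13 = 52, 169×5/13 = 65, 169×2/13 = 26, 169×2/13 = 26.
cat         O        E   (O−E)²/E
type 1     44       52     1.2308
type 2     67       65     0.0615
type 3     29       26     0.3462
type 4     29       26     0.3462
Sum = 1.985
df = 3. Since 1.985 < 7.815, we do not reject H₀.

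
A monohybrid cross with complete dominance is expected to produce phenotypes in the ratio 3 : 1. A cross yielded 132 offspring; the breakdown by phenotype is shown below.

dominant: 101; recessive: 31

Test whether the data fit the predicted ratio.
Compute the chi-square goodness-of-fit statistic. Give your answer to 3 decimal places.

Ratio total = 4. Expected counts: 132×3/4 = 99, 132×1/4 = 33.
χ² = (101−99)²/99 + (31−33)²/33
   = 0.0404 + 0.1212
Sum = 0.162

0.162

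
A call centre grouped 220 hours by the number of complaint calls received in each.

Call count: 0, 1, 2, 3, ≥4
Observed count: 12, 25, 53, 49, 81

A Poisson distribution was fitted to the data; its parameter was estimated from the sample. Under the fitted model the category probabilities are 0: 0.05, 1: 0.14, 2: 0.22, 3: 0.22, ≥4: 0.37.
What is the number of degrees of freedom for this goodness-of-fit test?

There are k = 5 categories and 1 parameter estimated from the data, so df = 5 − 1 − 1 = 3.

3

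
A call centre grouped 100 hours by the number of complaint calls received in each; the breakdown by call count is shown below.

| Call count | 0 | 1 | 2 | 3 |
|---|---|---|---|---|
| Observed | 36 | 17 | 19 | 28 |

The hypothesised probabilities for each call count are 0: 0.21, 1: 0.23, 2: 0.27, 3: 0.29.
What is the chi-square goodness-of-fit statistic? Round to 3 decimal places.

Expected counts E_i = n·p_i: 100×0.21 = 21, 100×0.23 = 23, 100×0.27 = 27, 100×0.29 = 29.
cat         O        E   (O−E)²/E
0          36       21    10.7143
1          17       23     1.5652
2          19       27     2.3704
3          28       29     0.0345
Sum = 14.684

14.684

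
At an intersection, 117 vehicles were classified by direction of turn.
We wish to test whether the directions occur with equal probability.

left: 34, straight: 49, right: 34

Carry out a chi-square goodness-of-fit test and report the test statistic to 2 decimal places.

Expected count for each of the 3 categories: 117/3 = 39.
χ² = (34−39)²/39 + (49−39)²/39 + (34−39)²/39
   = 0.641 + 2.564 + 0.641
Sum = 3.85

3.85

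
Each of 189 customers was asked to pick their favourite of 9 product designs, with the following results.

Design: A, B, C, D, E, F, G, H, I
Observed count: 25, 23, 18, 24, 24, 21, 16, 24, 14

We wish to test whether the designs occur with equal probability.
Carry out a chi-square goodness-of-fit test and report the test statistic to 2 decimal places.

Under H₀ each category has probability 1/9, so each expected count is 189/9 = 21.
cat         O        E   (O−E)²/E
A          25       21      0.762
B          23       21      0.190
C          18       21      0.429
D          24       21      0.429
E          24       21      0.429
F          21       21      0.000
G          16       21      1.190
H          24       21      0.429
I          14       21      2.333
Sum = 6.19

6.19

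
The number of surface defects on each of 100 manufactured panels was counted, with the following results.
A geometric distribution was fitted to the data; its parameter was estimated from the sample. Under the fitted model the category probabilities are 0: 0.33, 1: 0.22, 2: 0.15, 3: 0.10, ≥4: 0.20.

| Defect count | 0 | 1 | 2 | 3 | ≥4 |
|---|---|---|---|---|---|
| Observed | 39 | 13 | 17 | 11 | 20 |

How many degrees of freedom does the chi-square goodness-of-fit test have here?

3

There are k = 5 categories and 1 parameter estimated from the data, so df = 5 − 1 − 1 = 3.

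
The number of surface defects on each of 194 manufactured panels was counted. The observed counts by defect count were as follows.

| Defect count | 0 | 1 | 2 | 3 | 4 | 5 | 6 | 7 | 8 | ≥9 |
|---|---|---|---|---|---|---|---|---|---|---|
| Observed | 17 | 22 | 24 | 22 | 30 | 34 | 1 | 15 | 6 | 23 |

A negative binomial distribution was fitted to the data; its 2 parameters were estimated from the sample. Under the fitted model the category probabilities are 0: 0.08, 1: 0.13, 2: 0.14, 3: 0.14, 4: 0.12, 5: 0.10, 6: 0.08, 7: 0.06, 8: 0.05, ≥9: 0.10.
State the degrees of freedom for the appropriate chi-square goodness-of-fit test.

There are k = 10 categories and 2 parameters estimated from the data, so df = 10 − 1 − 2 = 7.

7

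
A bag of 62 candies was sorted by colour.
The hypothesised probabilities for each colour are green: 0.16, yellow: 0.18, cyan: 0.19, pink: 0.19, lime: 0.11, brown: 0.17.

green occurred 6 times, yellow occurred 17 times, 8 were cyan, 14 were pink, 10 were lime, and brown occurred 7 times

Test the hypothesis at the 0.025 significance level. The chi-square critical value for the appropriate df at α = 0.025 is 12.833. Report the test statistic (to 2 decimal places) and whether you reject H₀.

Expected counts E_i = n·p_i: 62×0.16 = 9.92, 62×0.18 = 11.16, 62×0.19 = 11.78, 62×0.19 = 11.78, 62×0.11 = 6.82, 62×0.17 = 10.54.
cat         O        E   (O−E)²/E
green       6     9.92      1.549
yellow     17    11.16      3.056
cyan        8    11.78      1.213
pink       14    11.78      0.418
lime       10     6.82      1.483
brown       7    10.54      1.189
Sum = 8.91
df = 5. Since 8.91 < 12.833, we do not reject H₀.

8.91; do not reject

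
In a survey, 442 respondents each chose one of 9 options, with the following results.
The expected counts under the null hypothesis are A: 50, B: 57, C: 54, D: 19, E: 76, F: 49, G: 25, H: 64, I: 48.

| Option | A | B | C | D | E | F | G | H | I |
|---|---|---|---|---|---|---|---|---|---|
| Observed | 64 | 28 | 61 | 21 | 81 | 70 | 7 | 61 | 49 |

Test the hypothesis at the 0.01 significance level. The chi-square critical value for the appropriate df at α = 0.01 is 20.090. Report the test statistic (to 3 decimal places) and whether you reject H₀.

A: (64 − 50)²/50 = 196/50 = 3.9200
B: (28 − 57)²/57 = 841/57 = 14.7544
C: (61 − 54)²/54 = 49/54 = 0.9074
D: (21 − 19)²/19 = 4/19 = 0.2105
E: (81 − 76)²/76 = 25/76 = 0.3289
F: (70 − 49)²/49 = 441/49 = 9.0000
G: (7 − 25)²/25 = 324/25 = 12.9600
H: (61 − 64)²/64 = 9/64 = 0.1406
I: (49 − 48)²/48 = 1/48 = 0.0208
Sum = 42.243
df = 8. Since 42.243 > 20.090, we reject H₀.

42.243; reject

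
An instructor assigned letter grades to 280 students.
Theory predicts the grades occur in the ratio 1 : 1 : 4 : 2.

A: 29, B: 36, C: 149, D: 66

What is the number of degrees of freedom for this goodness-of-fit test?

3

There are k = 4 categories and no parameters were estimated from the data, so df = 4 − 1 = 3.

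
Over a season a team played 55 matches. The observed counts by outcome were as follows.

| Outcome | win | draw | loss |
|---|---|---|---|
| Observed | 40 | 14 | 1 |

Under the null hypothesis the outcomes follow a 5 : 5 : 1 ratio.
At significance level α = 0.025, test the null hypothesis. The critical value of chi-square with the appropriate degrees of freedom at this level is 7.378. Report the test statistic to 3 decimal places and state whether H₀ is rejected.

Ratio total = 11. Expected counts: 55×5/11 = 25, 55×5/11 = 25, 55×1/11 = 5.
cat         O        E   (O−E)²/E
win        40       25     9.0000
draw       14       25     4.8400
loss        1        5     3.2000
Sum = 17.040
df = 2. Since 17.040 > 7.378, we reject H₀.

17.040; reject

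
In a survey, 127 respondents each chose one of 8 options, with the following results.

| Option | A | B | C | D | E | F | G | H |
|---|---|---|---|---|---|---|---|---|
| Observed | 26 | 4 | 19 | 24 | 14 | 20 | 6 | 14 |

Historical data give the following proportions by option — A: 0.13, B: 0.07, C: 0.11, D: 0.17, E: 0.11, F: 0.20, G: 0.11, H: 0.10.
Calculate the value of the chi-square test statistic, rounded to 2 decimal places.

16.05

Expected counts E_i = n·p_i: 127×0.13 = 16.51, 127×0.07 = 8.89, 127×0.11 = 13.97, 127×0.17 = 21.59, 127×0.11 = 13.97, 127×0.20 = 25.4, 127×0.11 = 13.97, 127×0.10 = 12.7.
A: (26 − 16.51)²/16.51 = 90.0601/16.51 = 5.455
B: (4 − 8.89)²/8.89 = 23.9121/8.89 = 2.690
C: (19 − 13.97)²/13.97 = 25.3009/13.97 = 1.811
D: (24 − 21.59)²/21.59 = 5.8081/21.59 = 0.269
E: (14 − 13.97)²/13.97 = 0.0009/13.97 = 0.000
F: (20 − 25.4)²/25.4 = 29.16/25.4 = 1.148
G: (6 − 13.97)²/13.97 = 63.5209/13.97 = 4.547
H: (14 − 12.7)²/12.7 = 1.69/12.7 = 0.133
Sum = 16.05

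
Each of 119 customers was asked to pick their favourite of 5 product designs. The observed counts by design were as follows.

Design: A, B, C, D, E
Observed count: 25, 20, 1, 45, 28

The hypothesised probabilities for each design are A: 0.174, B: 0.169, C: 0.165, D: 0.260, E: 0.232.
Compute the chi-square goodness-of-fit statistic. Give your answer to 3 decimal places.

24.972

Expected counts E_i = n·p_i: 119×0.174 = 20.706, 119×0.169 = 20.111, 119×0.165 = 19.635, 119×0.260 = 30.94, 119×0.232 = 27.608.
A: (25 − 20.706)²/20.706 = 18.438436/20.706 = 0.8905
B: (20 − 20.111)²/20.111 = 0.012321/20.111 = 0.0006
C: (1 − 19.635)²/19.635 = 347.263225/19.635 = 17.6859
D: (45 − 30.94)²/30.94 = 197.6836/30.94 = 6.3893
E: (28 − 27.608)²/27.608 = 0.153664/27.608 = 0.0056
Sum = 24.972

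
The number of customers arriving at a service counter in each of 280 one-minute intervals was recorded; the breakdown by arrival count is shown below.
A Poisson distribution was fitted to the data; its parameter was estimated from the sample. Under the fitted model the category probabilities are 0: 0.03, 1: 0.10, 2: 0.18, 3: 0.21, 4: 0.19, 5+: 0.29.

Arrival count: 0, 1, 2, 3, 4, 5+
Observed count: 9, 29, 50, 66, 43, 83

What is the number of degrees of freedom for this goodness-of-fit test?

4

There are k = 6 categories and 1 parameter estimated from the data, so df = 6 − 1 − 1 = 4.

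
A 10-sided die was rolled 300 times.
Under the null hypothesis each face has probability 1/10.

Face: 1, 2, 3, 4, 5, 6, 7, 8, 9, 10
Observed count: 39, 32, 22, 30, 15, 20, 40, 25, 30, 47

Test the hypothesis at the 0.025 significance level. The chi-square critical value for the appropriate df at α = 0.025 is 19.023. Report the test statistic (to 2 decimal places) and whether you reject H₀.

Under H₀ each category has probability 1/10, so each expected count is 300/10 = 30.
1: (39 − 30)²/30 = 81/30 = 2.700
2: (32 − 30)²/30 = 4/30 = 0.133
3: (22 − 30)²/30 = 64/30 = 2.133
4: (30 − 30)²/30 = 0/30 = 0.000
5: (15 − 30)²/30 = 225/30 = 7.500
6: (20 − 30)²/30 = 100/30 = 3.333
7: (40 − 30)²/30 = 100/30 = 3.333
8: (25 − 30)²/30 = 25/30 = 0.833
9: (30 − 30)²/30 = 0/30 = 0.000
10: (47 − 30)²/30 = 289/30 = 9.633
Sum = 29.60
df = 9. Since 29.60 > 19.023, we reject H₀.

29.60; reject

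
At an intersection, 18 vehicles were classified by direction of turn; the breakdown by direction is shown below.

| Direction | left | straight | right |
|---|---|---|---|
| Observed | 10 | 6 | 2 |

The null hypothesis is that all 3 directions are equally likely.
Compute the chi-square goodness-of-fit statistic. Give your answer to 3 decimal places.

5.333

Expected count for each of the 3 categories: 18/3 = 6.
cat           O        E   (O−E)²/E
left         10        6     2.6667
straight      6        6     0.0000
right         2        6     2.6667
Sum = 5.333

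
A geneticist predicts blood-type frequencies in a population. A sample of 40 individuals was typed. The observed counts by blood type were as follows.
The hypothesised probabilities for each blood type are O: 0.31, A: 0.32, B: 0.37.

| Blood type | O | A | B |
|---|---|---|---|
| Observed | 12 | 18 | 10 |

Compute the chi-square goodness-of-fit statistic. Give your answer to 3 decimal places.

3.682

Expected counts E_i = n·p_i: 40×0.31 = 12.4, 40×0.32 = 12.8, 40×0.37 = 14.8.
χ² = (12−12.4)²/12.4 + (18−12.8)²/12.8 + (10−14.8)²/14.8
   = 0.0129 + 2.1125 + 1.5568
Sum = 3.682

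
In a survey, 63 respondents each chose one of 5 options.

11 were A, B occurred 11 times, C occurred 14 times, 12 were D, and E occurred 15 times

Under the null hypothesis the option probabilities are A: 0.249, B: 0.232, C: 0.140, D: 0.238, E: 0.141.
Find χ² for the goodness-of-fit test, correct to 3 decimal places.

Expected counts E_i = n·p_i: 63×0.249 = 15.687, 63×0.232 = 14.616, 63×0.140 = 8.82, 63×0.238 = 14.994, 63×0.141 = 8.883.
χ² = (11−15.687)²/15.687 + (11−14.616)²/14.616 + (14−8.82)²/8.82 + (12−14.994)²/14.994 + (15−8.883)²/8.883
   = 1.4004 + 0.8946 + 3.0422 + 0.5978 + 4.2123
Sum = 10.147

10.147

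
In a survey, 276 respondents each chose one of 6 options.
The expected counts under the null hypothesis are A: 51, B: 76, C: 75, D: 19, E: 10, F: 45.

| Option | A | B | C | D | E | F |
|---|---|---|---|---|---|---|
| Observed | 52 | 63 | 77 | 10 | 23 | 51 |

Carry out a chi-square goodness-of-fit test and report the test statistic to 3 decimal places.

A: (52 − 51)²/51 = 1/51 = 0.0196
B: (63 − 76)²/76 = 169/76 = 2.2237
C: (77 − 75)²/75 = 4/75 = 0.0533
D: (10 − 19)²/19 = 81/19 = 4.2632
E: (23 − 10)²/10 = 169/10 = 16.9000
F: (51 − 45)²/45 = 36/45 = 0.8000
Sum = 24.260

24.260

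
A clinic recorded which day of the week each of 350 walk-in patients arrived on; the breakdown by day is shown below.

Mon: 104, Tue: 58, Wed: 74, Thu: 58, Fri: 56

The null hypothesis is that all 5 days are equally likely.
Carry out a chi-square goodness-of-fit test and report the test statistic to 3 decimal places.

23.657

Under H₀ each category has probability 1/5, so each expected count is 350/5 = 70.
χ² = (104−70)²/70 + (58−70)²/70 + (74−70)²/70 + (58−70)²/70 + (56−70)²/70
   = 16.5143 + 2.0571 + 0.2286 + 2.0571 + 2.8000
Sum = 23.657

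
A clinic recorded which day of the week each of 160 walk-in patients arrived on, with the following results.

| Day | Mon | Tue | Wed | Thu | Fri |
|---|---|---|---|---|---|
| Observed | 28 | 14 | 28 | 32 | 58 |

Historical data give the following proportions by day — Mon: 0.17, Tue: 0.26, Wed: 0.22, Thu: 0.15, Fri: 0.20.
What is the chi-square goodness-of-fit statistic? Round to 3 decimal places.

43.599

Expected counts E_i = n·p_i: 160×0.17 = 27.2, 160×0.26 = 41.6, 160×0.22 = 35.2, 160×0.15 = 24, 160×0.20 = 32.
χ² = (28−27.2)²/27.2 + (14−41.6)²/41.6 + (28−35.2)²/35.2 + (32−24)²/24 + (58−32)²/32
   = 0.0235 + 18.3115 + 1.4727 + 2.6667 + 21.1250
Sum = 43.599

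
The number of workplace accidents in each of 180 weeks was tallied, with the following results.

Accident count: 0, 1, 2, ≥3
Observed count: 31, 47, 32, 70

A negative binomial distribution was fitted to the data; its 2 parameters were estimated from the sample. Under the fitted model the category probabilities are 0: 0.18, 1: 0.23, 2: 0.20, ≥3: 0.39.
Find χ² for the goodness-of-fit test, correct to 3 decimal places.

Expected counts E_i = n·p_i: 180×0.18 = 32.4, 180×0.23 = 41.4, 180×0.20 = 36, 180×0.39 = 70.2.
cat         O        E   (O−E)²/E
0          31     32.4     0.0605
1          47     41.4     0.7575
2          32       36     0.4444
≥3         70     70.2     0.0006
Sum = 1.263

1.263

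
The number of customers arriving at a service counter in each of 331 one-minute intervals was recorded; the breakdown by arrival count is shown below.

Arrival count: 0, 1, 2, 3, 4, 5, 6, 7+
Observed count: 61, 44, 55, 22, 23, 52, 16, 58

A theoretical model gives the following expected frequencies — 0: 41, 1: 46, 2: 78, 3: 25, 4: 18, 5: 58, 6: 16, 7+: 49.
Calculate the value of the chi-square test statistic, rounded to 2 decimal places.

cat         O        E   (O−E)²/E
0          61       41      9.756
1          44       46      0.087
2          55       78      6.782
3          22       25      0.360
4          23       18      1.389
5          52       58      0.621
6          16       16      0.000
7+         58       49      1.653
Sum = 20.65

20.65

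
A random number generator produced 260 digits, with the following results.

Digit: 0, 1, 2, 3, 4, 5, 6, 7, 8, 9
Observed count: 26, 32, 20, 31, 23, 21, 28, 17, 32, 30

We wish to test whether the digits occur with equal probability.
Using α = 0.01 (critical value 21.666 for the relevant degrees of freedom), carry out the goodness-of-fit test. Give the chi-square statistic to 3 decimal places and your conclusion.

10.308; do not reject

Expected count for each of the 10 categories: 260/10 = 26.
0: (26 − 26)²/26 = 0/26 = 0.0000
1: (32 − 26)²/26 = 36/26 = 1.3846
2: (20 − 26)²/26 = 36/26 = 1.3846
3: (31 − 26)²/26 = 25/26 = 0.9615
4: (23 − 26)²/26 = 9/26 = 0.3462
5: (21 − 26)²/26 = 25/26 = 0.9615
6: (28 − 26)²/26 = 4/26 = 0.1538
7: (17 − 26)²/26 = 81/26 = 3.1154
8: (32 − 26)²/26 = 36/26 = 1.3846
9: (30 − 26)²/26 = 16/26 = 0.6154
Sum = 10.308
df = 9. Since 10.308 < 21.666, we do not reject H₀.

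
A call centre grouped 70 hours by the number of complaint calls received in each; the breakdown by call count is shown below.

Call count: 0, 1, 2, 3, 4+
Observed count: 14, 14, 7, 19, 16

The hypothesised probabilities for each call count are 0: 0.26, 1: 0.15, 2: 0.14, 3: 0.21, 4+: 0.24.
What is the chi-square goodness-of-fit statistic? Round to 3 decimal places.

Expected counts E_i = n·p_i: 70×0.26 = 18.2, 70×0.15 = 10.5, 70×0.14 = 9.8, 70×0.21 = 14.7, 70×0.24 = 16.8.
cat         O        E   (O−E)²/E
0          14     18.2     0.9692
1          14     10.5     1.1667
2           7      9.8     0.8000
3          19     14.7     1.2578
4+         16     16.8     0.0381
Sum = 4.232

4.232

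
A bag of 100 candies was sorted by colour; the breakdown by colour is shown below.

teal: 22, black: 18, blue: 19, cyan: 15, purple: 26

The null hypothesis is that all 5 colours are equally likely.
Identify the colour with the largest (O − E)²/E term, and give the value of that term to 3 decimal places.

purple, 1.800

Expected count for each of the 5 categories: 100/5 = 20.
cat         O        E   (O−E)²/E
teal       22       20     0.2000
black      18       20     0.2000
blue       19       20     0.0500
cyan       15       20     1.2500
purple     26       20     1.8000
The largest term is for purple: 1.800.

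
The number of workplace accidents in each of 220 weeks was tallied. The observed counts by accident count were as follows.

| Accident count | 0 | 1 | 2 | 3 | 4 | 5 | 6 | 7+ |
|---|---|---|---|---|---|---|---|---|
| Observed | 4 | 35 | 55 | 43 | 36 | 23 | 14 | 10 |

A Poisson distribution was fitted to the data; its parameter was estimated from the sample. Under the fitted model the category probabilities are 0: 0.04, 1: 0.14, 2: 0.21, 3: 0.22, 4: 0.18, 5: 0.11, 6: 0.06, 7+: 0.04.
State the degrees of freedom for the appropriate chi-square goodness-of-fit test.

There are k = 8 categories and 1 parameter estimated from the data, so df = 8 − 1 − 1 = 6.

6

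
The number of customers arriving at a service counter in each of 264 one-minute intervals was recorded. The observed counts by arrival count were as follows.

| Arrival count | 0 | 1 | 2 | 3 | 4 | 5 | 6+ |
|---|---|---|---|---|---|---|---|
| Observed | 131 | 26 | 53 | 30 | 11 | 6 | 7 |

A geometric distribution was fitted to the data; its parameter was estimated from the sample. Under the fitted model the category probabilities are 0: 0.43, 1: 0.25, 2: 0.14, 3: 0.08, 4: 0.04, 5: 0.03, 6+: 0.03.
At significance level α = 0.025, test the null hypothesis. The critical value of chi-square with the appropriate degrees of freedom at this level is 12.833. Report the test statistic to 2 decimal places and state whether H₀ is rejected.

Expected counts E_i = n·p_i: 264×0.43 = 113.52, 264×0.25 = 66, 264×0.14 = 36.96, 264×0.08 = 21.12, 264×0.04 = 10.56, 264×0.03 = 7.92, 264×0.03 = 7.92.
0: (131 − 113.52)²/113.52 = 305.5504/113.52 = 2.692
1: (26 − 66)²/66 = 1600/66 = 24.242
2: (53 − 36.96)²/36.96 = 257.2816/36.96 = 6.961
3: (30 − 21.12)²/21.12 = 78.8544/21.12 = 3.734
4: (11 − 10.56)²/10.56 = 0.1936/10.56 = 0.018
5: (6 − 7.92)²/7.92 = 3.6864/7.92 = 0.465
6+: (7 − 7.92)²/7.92 = 0.8464/7.92 = 0.107
Sum = 38.22
df = 5. Since 38.22 > 12.833, we reject H₀.

38.22; reject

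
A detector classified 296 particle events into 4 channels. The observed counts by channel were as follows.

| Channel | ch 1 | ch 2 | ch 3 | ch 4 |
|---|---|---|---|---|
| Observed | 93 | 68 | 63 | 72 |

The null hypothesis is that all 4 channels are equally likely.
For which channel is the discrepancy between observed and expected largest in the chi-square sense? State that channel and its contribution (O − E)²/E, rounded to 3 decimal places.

Under H₀ each category has probability 1/4, so each expected count is 296/4 = 74.
ch 1: (93 − 74)²/74 = 361/74 = 4.8784
ch 2: (68 − 74)²/74 = 36/74 = 0.4865
ch 3: (63 − 74)²/74 = 121/74 = 1.6351
ch 4: (72 − 74)²/74 = 4/74 = 0.0541
The largest term is for ch 1: 4.878.

ch 1, 4.878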